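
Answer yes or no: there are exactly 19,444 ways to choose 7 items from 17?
No

Reasoning: C(17,7) = 19,448 ≠ 19444.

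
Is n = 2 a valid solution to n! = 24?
2! = 2·1! = 2·1 = 2, which does not equal 24.
Final answer: No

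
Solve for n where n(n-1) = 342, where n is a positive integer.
19

Solution: n² − n − 342 = 0, so n = (1 ± √(1 + 4·342))/2 = (1 ± √1,369)/2 = (1 ± 37)/2, i.e. n = 19 or n = -18. Taking the positive root, n = 19 (check: 19×18 = 342).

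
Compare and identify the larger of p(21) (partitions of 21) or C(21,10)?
C(21,10)

Solution: Pentagonal recurrence p(n) = p(n−1) + p(n−2) − p(n−5) − p(n−7) + …: p(21) = p(20) + p(19) − p(16) − p(14) + p(9) + p(6) = 627 + 490 − 231 − 135 + 30 + 11 = 792; C(21,10) = 352,716.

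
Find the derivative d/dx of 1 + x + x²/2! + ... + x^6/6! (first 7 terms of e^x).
1 + x + x²/2! + ... + x^5/5!

Solution: Differentiating term by term gives the first 6 terms of e^x.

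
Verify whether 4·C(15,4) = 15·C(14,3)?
Absorption identity k·C(n,k) = n·C(n-1,k-1). LHS = 4·1365 = 5,460; RHS = 15·364 = 5,460.
Final answer: True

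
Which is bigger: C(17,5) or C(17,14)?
C(17,5)

Reasoning: C(17,5)=6,188, C(17,14)=680.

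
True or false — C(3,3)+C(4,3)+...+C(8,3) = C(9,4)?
True

Explanation: Hockey stick identity gives Σ = C(9,4) = 126; RHS C(9,4) = 126.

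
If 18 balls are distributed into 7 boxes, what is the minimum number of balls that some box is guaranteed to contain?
3

Explanation: Pigeonhole: ⌈18/7⌉ = 3.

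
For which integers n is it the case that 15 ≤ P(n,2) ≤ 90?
5, 6, 7, 8, 9, 10
P(4,2)=12; P(5,2)=20; P(6,2)=30; P(7,2)=42; P(8,2)=56; P(9,2)=72; P(10,2)=90; P(11,2)=110. So valid n = 5, 6, 7, 8, 9, 10.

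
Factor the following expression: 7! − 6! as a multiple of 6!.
6 × 6! = 4,320
7! − 6! = 7·6! − 6! = (7 − 1)·6! = 6 × 6! = 4,320.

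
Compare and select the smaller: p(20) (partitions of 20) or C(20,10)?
p(20)

Pentagonal recurrence p(n) = p(n−1) + p(n−2) − p(n−5) − p(n−7) + …: p(20) = p(19) + p(18) − p(15) − p(13) + p(8) + p(5) = 490 + 385 − 176 − 101 + 22 + 7 = 627; C(20,10) = 184,756.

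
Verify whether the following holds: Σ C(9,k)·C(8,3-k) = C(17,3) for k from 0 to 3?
True

Working:
Vandermonde's identity gives C(17,3) = 680; RHS C(17,3) = 680.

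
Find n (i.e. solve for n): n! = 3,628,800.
10

Reasoning: n! is strictly increasing. 8! = 40,320, 9! = 362,880, 10! = 3,628,800 ✓. So n = 10.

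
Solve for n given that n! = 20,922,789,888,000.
n! is strictly increasing. 14! = 87,178,291,200, 15! = 1,307,674,368,000, 16! = 20,922,789,888,000 ✓. So n = 16.

Answer: 16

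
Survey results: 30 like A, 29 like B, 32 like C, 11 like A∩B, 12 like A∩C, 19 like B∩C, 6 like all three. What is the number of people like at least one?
55

|A∪B∪C| = 30+29+32-11-12-19+6 = 55.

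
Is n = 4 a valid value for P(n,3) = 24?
Yes

P(4,3) = 4·3·2 = 24, which equals 24.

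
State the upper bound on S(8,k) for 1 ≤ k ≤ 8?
Row S(8,k) for k = 1..8 (via S(n,k) = k·S(n−1,k) + S(n−1,k−1)): 1, 127, 966, 1,701, 1,050, 266, 28, 1. The row is unimodal; maximum at k = 4: 1,701.
Final answer: 1,701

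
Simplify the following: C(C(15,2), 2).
C(15,2) = 105, then C(105, 2) = 5,460.
Final answer: 5,460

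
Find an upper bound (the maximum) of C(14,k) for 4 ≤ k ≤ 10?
C(14,k) is maximised at the centre of the row: C(14,7) = 3,432.
Final answer: 3,432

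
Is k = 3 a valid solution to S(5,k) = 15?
S(5,3) = 3·S(4,3) + S(4,2) = 3·6 + 7 = 25, which does not equal 15.

Answer: No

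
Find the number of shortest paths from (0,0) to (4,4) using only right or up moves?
70

Reasoning: Choose 4 rights from 8 moves: C(8,4) = 70.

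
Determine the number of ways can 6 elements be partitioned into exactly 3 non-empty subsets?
This equals S(6,3), the Stirling number of the 2nd kind.
Using the Stirling recurrence: S(n,k) = k·S(n-1,k) + S(n-1,k-1)
S(6,3) = 3·S(5,3) + S(5,2)
         = 3·25 + 15
         = 75 + 15
         = 90
Final answer: 90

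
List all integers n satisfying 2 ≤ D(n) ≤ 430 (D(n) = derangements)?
3, 4, 5, 6

Solution: Using D(n) = (n−1)[D(n−1) + D(n−2)] with D(1)=0, D(2)=1: D(2)=1; D(3)=2; D(4)=9; D(5)=44; D(6)=265; D(7)=1,854. So valid n = 3, 4, 5, 6.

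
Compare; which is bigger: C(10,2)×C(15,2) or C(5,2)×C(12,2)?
C(10,2)×C(15,2)

Solution: C(10,2)×C(15,2)=4,725, C(5,2)×C(12,2)=660.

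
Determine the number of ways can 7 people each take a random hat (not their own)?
Using D(n) = (n-1)[D(n-1) + D(n-2)]:
D(7) = (7-1) × [D(6) + D(5)]
      = 6 × [265 + 44]
      = 6 × 309
      = 1,854
Final answer: 1,854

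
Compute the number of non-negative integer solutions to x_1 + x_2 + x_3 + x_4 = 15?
C(15+4-1, 4-1) = 816.
Final answer: 816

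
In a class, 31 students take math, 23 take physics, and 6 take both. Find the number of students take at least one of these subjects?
48

Reasoning: |A∪B| = |A|+|B|-|A∩B| = 31+23-6 = 48.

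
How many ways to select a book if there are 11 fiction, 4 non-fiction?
15
By the addition principle: 11 + 4 = 15.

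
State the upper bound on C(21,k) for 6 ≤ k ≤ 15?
352,716

Solution: C(21,k) is maximised at the centre of the row: C(21,10) = 352,716.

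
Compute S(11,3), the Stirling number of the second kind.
28,501

Reasoning: Using the Stirling recurrence: S(n,k) = k·S(n-1,k) + S(n-1,k-1)
S(11,3) = 3·S(10,3) + S(10,2)
         = 3·9330 + 511
         = 27990 + 511
         = 28,501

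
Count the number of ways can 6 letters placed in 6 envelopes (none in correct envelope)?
265

Solution: Using D(n) = (n-1)[D(n-1) + D(n-2)]:
D(6) = (6-1) × [D(5) + D(4)]
      = 5 × [44 + 9]
      = 5 × 53
      = 265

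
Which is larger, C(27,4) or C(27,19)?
C(27,19)

Working:
C(27,4)=17,550, C(27,19)=2,220,075.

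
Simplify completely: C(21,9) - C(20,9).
125,970

Solution: C(21,9) - C(20,9) = C(20,8) = 125,970.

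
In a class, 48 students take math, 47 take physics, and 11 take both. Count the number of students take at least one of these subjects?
84

Explanation: |A∪B| = |A|+|B|-|A∩B| = 48+47-11 = 84.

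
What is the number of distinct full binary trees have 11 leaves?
Using the Catalan number formula: C_n = C(2n, n) / (n+1)
C_10 = C(20, 10) / (10+1)
     = 184756 / 11
     = 16,796

Answer: 16,796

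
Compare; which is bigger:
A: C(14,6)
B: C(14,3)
A

Solution: A=C(14,6)=3,003, B=C(14,3)=364.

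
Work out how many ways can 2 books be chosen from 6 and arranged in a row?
P(6,2) = 6!/(6-2)! = 30.

Answer: 30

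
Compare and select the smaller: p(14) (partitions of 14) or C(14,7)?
Pentagonal recurrence p(n) = p(n−1) + p(n−2) − p(n−5) − p(n−7) + …: p(14) = p(13) + p(12) − p(9) − p(7) + p(2) = 101 + 77 − 30 − 15 + 2 = 135; C(14,7) = 3,432.
Final answer: p(14)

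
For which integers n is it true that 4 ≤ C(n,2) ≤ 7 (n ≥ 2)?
4

Explanation: C(3,2)=3; C(4,2)=6; C(5,2)=10. So valid n = 4.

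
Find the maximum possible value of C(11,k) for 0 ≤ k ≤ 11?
462

Solution: Maximum at k = 5 or k = 6: C(11,5) = 462.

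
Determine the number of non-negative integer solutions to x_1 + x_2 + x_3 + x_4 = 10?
286

Reasoning: C(10+4-1, 4-1) = 286.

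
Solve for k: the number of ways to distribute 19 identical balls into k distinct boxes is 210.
3

Solution: Stars and bars: the count is C(19+k−1, k−1), increasing in k. k=2: C(20,1) = 20, k=3: C(21,2) = 210 ✓. So k = 3.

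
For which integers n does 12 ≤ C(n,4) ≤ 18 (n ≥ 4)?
6
C(5,4)=5; C(6,4)=15; C(7,4)=35. So valid n = 6.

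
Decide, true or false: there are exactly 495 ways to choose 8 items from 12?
C(12,8) = 495.
Final answer: True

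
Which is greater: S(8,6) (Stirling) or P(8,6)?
P(8,6)
S(8,6) = 6·S(7,6) + S(7,5) = 6·21 + 140 = 266; P(8,6) = 20,160.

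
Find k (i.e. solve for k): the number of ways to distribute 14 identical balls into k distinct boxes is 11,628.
6

Explanation: Stars and bars: the count is C(14+k−1, k−1), increasing in k. k=4: C(17,3) = 680, k=5: C(18,4) = 3,060, k=6: C(19,5) = 11,628 ✓. So k = 6.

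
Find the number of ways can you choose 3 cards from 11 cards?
C(11,3) = 11! / (3! × (11-3)!)
         = 11! / (3! × 8!)
         = 165
Final answer: 165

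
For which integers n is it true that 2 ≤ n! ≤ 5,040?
2, 3, 4, 5, 6, 7

Working:
n! is strictly increasing; 2! = 2 and 7! = 5,040, so valid n = 2, 3, 4, 5, 6, 7.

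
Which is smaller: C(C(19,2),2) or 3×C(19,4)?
C(C(19,2),2)=14,535, 3×C(19,4)=11,628.

Answer: 3×C(19,4)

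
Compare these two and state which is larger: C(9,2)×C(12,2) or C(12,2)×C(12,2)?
C(12,2)×C(12,2)

Working:
C(9,2)×C(12,2)=2,376, C(12,2)×C(12,2)=4,356.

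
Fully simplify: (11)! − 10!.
36,288,000

Explanation: (11)! − 10! = (11)·10! − 10! = (11−1)·10! = 10·10! = 36,288,000.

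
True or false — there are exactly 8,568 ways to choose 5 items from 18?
True

C(18,5) = 8,568.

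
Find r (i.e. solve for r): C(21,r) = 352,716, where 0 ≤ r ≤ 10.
10

C(21,r) is increasing for 0 ≤ r ≤ 10. Stepping up (C(21,r+1) = C(21,r)·(21−r)/(r+1)): C(21,1) = 21, C(21,2) = 210, C(21,3) = 1,330, C(21,4) = 5,985, C(21,5) = 20,349, C(21,6) = 54,264, C(21,7) = 116,280, C(21,8) = 203,490, C(21,9) = 293,930, C(21,10) = 352,716 ✓. So r = 10.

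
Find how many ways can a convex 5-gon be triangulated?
5

Using the Catalan number formula: C_n = C(2n, n) / (n+1)
C_3 = C(6, 3) / (3+1)
     = 20 / 4
     = 5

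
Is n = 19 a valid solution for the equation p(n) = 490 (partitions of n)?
Yes

Pentagonal recurrence p(n) = p(n−1) + p(n−2) − p(n−5) − p(n−7) + …: p(19) = p(18) + p(17) − p(14) − p(12) + p(7) + p(4) = 385 + 297 − 135 − 77 + 15 + 5 = 490, which equals 490.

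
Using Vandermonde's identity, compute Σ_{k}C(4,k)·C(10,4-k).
1,001

Working:
= C(4+10,4) = C(14,4) = 1,001.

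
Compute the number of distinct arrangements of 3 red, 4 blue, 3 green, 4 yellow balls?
4,204,200

Explanation: Multinomial: 14!/(3! × 4! × 3! × 4!) = 4,204,200.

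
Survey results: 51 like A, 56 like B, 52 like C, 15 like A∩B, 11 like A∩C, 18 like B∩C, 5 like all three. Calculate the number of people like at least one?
120
|A∪B∪C| = 51+56+52-15-11-18+5 = 120.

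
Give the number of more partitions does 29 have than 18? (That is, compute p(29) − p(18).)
4,180

Reasoning: Pentagonal recurrence p(n) = p(n−1) + p(n−2) − p(n−5) − p(n−7) + …: p(29) = p(28) + p(27) − p(24) − p(22) + p(17) + p(14) − p(7) − p(3) = 3,718 + 3,010 − 1,575 − 1,002 + 297 + 135 − 15 − 3 = 4,565.
p(18) = p(17) + p(16) − p(13) − p(11) + p(6) + p(3) = 297 + 231 − 101 − 56 + 11 + 3 = 385.
Difference = 4,565 − 385 = 4,180.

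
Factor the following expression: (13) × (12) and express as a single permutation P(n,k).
Product of 2 consecutive descending integers starting at 13: P(13,2) = 13!/11! = 156.
Final answer: P(13,2) = 13!/(11)!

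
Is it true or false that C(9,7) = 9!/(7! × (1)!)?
False

Solution: The correct denominator is 7!×2!, giving C(9,7) = 36; the stated RHS is 9!/(7!×1!) = 72 ≠ 36, so the statement does not hold.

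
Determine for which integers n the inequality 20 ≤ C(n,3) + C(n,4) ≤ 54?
6

Reasoning: C(5,3)+C(5,4)=15; C(6,3)+C(6,4)=35; C(7,3)+C(7,4)=70. So valid n = 6.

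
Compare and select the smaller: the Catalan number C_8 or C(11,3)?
C(11,3)
C_8 = C(16,8)/(8+1) = 12,870/9 = 1,430; C(11,3) = 165.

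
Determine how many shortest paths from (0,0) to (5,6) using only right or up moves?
Choose 5 rights from 11 moves: C(11,5) = 462.

Answer: 462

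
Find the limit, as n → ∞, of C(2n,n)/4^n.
0

Working:
C(2n,n) ~ 4^n/√(πn), so C(2n,n)/4^n ~ 1/√(πn) → 0.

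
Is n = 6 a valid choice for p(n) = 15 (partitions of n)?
No

Working:
Pentagonal recurrence p(n) = p(n−1) + p(n−2) − p(n−5) − p(n−7) + …: p(6) = p(5) + p(4) − p(1) = 7 + 5 − 1 = 11, which does not equal 15.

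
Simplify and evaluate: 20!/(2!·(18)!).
190

This is C(20,2) = 190.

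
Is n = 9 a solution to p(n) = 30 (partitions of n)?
Yes

Explanation: Pentagonal recurrence p(n) = p(n−1) + p(n−2) − p(n−5) − p(n−7) + …: p(9) = p(8) + p(7) − p(4) − p(2) = 22 + 15 − 5 − 2 = 30, which equals 30.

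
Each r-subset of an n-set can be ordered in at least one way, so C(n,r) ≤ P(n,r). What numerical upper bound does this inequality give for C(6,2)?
30

P(6,2) = 6·5 = 30, so C(6,2) ≤ 30. (The bound is loose by a factor of 2! = 2: C(6,2) = 30/2 = 15.)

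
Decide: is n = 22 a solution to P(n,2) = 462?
P(22,2) = 22·21 = 462, which equals 462.
Final answer: Yes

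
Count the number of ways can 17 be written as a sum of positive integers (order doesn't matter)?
297

Solution: Pentagonal recurrence p(n) = p(n−1) + p(n−2) − p(n−5) − p(n−7) + …: p(17) = p(16) + p(15) − p(12) − p(10) + p(5) + p(2) = 231 + 176 − 77 − 42 + 7 + 2 = 297.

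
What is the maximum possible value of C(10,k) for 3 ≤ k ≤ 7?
252

Solution: C(10,k) is maximised at the centre of the row: C(10,5) = 252.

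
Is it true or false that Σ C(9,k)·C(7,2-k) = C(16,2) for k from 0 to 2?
Vandermonde's identity gives C(16,2) = 120; RHS C(16,2) = 120.
Final answer: True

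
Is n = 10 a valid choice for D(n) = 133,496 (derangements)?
No
D(10) = (10-1)·[D(9) + D(8)] = 9·[133,496 + 14,833] = 1,334,961, which does not equal 133,496.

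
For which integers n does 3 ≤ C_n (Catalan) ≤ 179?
3, 4, 5, 6

Reasoning: C_2=2; C_3=5; C_4=14; C_5=42; C_6=132; C_7=429. So valid n = 3, 4, 5, 6.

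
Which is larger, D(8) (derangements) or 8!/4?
D(8) = (8-1)·[D(7) + D(6)] = 7·[1,854 + 265] = 14,833; 8!/4 = 40,320/4 = 10,080.

Answer: D(8)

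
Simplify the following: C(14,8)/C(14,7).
7/8

Explanation: C(n,k+1)/C(n,k) = (n−k)/(k+1). Here (14−7)/(7+1) = 7/8 = 7/8.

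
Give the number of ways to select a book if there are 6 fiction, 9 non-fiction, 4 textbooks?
19

Working:
By the addition principle: 6 + 9 + 4 = 19.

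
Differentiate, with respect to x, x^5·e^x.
(5x^4 + x^5)e^x
Product rule: d/dx[x^5]·e^x + x^5·d/dx[e^x] = 5x^{4}e^x + x^5e^x.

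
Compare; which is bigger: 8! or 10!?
8!=40,320, 10!=3,628,800. 10! > 8!.

Answer: 10!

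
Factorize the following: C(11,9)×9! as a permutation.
P(11,9)

C(11,9)×9! = [11!/(9!(2)!)]×9! = 11!/(2)! = P(11,9) = 19,958,400.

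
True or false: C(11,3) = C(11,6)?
False

Solution: C(11,3) = 165 but C(11,6) = 462; symmetry gives C(11,3) = C(11,8), not C(11,6).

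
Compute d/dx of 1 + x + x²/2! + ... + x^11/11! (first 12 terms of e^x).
1 + x + x²/2! + ... + x^10/10!

Working:
Differentiating term by term gives the first 11 terms of e^x.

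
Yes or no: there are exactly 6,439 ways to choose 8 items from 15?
No
C(15,8) = 6,435 ≠ 6439.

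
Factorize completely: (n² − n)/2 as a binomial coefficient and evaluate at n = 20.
(n² − n)/2 = n(n−1)/2 = C(n,2). At n = 20: C(20,2) = 190.

Answer: C(n,2); C(20,2) = 190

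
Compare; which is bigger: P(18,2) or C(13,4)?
C(13,4)
P(18,2)=306, C(13,4)=715.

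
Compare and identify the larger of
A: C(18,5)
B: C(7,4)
A

Working:
A=C(18,5)=8,568, B=C(7,4)=35.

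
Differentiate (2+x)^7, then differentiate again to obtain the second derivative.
First derivative: 7(2+x)^{6}. Second derivative: 7·6·(2+x)^{5} = 42(2+x)^{5}.

Answer: 42(2+x)^5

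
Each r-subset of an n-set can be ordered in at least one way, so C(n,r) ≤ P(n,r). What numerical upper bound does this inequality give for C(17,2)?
272

Working:
P(17,2) = 17·16 = 272, so C(17,2) ≤ 272. (The bound is loose by a factor of 2! = 2: C(17,2) = 272/2 = 136.)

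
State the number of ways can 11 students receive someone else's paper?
14,684,570
Using D(n) = (n-1)[D(n-1) + D(n-2)]:
D(11) = (11-1) × [D(10) + D(9)]
      = 10 × [1334961 + 133496]
      = 10 × 1468457
      = 14,684,570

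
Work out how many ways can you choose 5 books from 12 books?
792

Reasoning: C(12,5) = 12! / (5! × (12-5)!)
         = 12! / (5! × 7!)
         = 792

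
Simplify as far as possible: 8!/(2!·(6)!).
28

Solution: This is C(8,2) = 28.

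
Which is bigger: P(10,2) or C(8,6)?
P(10,2)

Working:
P(10,2)=90, C(8,6)=28.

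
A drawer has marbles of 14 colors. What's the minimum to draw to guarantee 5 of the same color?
Worst case: 4 of each = 56. One more: 57.
Final answer: 57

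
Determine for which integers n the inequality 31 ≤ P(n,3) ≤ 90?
5
P(4,3)=24; P(5,3)=60; P(6,3)=120. So valid n = 5.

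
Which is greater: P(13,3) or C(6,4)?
P(13,3)=1,716, C(6,4)=15.

Answer: P(13,3)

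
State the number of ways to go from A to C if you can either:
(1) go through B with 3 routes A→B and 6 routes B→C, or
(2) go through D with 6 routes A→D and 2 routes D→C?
30

Working:
Route via B: 3×6=18. Route via D: 6×2=12. Total: 30.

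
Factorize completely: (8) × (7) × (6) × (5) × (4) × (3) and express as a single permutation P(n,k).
P(8,6) = 8!/(2)!

Explanation: Product of 6 consecutive descending integers starting at 8: P(8,6) = 8!/2! = 20,160.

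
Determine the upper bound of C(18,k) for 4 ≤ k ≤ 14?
48,620

Reasoning: C(18,k) is maximised at the centre of the row: C(18,9) = 48,620.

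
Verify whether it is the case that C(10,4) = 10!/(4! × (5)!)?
False

The correct denominator is 4!×6!, giving C(10,4) = 210; the stated RHS is 10!/(4!×5!) = 1,260 ≠ 210, so the statement does not hold.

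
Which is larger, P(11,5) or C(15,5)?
P(11,5)=55,440, C(15,5)=3,003.
Final answer: P(11,5)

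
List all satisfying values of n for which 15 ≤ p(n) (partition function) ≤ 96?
7, 8, 9, 10, 11, 12

Working:
Tabulating p(n) via p(n) = p(n−1) + p(n−2) − p(n−5) − p(n−7) + …: p(6)=11; p(7)=15; p(8)=22; p(9)=30; p(10)=42; p(11)=56; p(12)=77; p(13)=101. So valid n = 7, 8, 9, 10, 11, 12.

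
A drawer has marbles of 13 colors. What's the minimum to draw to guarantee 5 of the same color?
53

Explanation: Worst case: 4 of each = 52. One more: 53.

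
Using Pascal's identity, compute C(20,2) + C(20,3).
C(20,2) + C(20,3) = C(21,3) = 1,330.
Final answer: 1,330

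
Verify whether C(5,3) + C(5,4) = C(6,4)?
True

Reasoning: Pascal's identity: LHS = 10 + 5 = 15; RHS = C(6,4) = 15. Both sides agree, so the statement holds.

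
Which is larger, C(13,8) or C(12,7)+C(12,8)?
Equal
By Pascal's identity: C(13,8) = C(12,7)+C(12,8) = 1,287. Equal.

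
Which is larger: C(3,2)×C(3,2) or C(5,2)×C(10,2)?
C(5,2)×C(10,2)

Reasoning: C(3,2)×C(3,2)=9, C(5,2)×C(10,2)=450.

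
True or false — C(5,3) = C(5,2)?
True

Symmetry C(n,k) = C(n,n-k): C(5,3) = 10 and C(5,2) = 10. Both sides agree, so the statement holds.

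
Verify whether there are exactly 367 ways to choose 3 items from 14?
False

Explanation: C(14,3) = 364 ≠ 367.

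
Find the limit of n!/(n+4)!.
0

Explanation: n!/(n+4)! = 1/[(n+1)(n+2)···(n+4)] → 0 as n → ∞.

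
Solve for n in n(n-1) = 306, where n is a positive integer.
18

n² − n − 306 = 0, so n = (1 ± √(1 + 4·306))/2 = (1 ± √1,225)/2 = (1 ± 35)/2, i.e. n = 18 or n = -17. Taking the positive root, n = 18 (check: 18×17 = 306).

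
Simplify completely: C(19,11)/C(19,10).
9/11
C(n,k+1)/C(n,k) = (n−k)/(k+1). Here (19−10)/(10+1) = 9/11 = 9/11.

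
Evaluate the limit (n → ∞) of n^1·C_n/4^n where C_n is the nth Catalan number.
0

Solution: C_n ~ 4^n/(n^(3/2)√π), so n^1·C_n/4^n ~ n^(1 − 3/2)/√π → 0.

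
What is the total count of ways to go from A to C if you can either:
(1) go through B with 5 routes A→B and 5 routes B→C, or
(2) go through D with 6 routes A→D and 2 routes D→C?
37

Working:
Route via B: 5×5=25. Route via D: 6×2=12. Total: 37.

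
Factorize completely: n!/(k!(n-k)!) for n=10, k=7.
C(10,7) = 120

This is the binomial coefficient C(10,7) = 120.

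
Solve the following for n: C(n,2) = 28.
8

Explanation: C(n,2) = n(n−1)/2! is increasing in n, and n(n−1) = 2!·28 = 56 ≈ (n−0.5)^2 gives n ≈ 8.0. Check: C(6,2) = 15, C(7,2) = 21, C(8,2) = 28 ✓. So n = 8.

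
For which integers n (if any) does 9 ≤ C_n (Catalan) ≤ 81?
4, 5
C_3=5; C_4=14; C_5=42; C_6=132. So valid n = 4, 5.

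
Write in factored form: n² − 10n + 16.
(n − 2)(n − 8)

Reasoning: Seek roots whose sum is 10 and product is 16: (2, 8). So n² − 10n + 16 = (n − 2)(n − 8).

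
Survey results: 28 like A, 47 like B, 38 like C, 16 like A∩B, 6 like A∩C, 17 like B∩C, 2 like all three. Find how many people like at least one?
76

|A∪B∪C| = 28+47+38-16-6-17+2 = 76.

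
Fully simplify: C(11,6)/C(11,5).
1

Working:
C(n,k+1)/C(n,k) = (n−k)/(k+1). Here (11−5)/(5+1) = 6/6 = 1.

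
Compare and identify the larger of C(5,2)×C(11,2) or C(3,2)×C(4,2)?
C(5,2)×C(11,2)
C(5,2)×C(11,2)=550, C(3,2)×C(4,2)=18.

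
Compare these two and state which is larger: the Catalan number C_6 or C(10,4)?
C(10,4)

Reasoning: C_6 = C(12,6)/(6+1) = 924/7 = 132; C(10,4) = 210.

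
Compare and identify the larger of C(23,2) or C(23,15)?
C(23,15)

Reasoning: C(23,2)=253, C(23,15)=490,314.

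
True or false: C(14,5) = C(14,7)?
False

C(14,5) = 2,002 but C(14,7) = 3,432; symmetry gives C(14,5) = C(14,9), not C(14,7).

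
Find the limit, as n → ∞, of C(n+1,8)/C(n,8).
1

Solution: Both numerator and denominator grow as n^8/8! for large n, so the ratio → 1.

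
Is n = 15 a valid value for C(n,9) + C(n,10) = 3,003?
No
C(15,9) + C(15,10) = 5,005 + 3,003 = 8,008, which does not equal 3,003.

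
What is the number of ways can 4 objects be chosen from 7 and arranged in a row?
840

Explanation: P(7,4) = 7!/(7-4)! = 840.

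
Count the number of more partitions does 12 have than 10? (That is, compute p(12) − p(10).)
Pentagonal recurrence p(n) = p(n−1) + p(n−2) − p(n−5) − p(n−7) + …: p(12) = p(11) + p(10) − p(7) − p(5) + p(0) = 56 + 42 − 15 − 7 + 1 = 77.
p(10) = p(9) + p(8) − p(5) − p(3) = 30 + 22 − 7 − 3 = 42.
Difference = 77 − 42 = 35.
Final answer: 35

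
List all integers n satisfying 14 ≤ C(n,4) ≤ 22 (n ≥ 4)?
C(5,4)=5; C(6,4)=15; C(7,4)=35. So valid n = 6.

Answer: 6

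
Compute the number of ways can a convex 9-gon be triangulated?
429

Reasoning: Using the Catalan number formula: C_n = C(2n, n) / (n+1)
C_7 = C(14, 7) / (7+1)
     = 3432 / 8
     = 429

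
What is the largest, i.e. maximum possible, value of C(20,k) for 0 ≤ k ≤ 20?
Maximum at k = 10: C(20,10) = 184,756.
Final answer: 184,756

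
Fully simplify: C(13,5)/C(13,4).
C(n,k+1)/C(n,k) = (n−k)/(k+1). Here (13−4)/(4+1) = 9/5 = 9/5.
Final answer: 9/5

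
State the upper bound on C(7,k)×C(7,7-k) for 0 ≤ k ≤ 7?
1,225
C(7,k)·C(7,7-k) = C(7,k)², maximised at the centre k = 3: C(7,3)² = 1,225.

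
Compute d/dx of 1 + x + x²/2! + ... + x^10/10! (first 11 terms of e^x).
1 + x + x²/2! + ... + x^9/9!

Differentiating term by term gives the first 10 terms of e^x.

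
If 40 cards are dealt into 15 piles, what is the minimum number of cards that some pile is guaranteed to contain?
Pigeonhole: ⌈40/15⌉ = 3.

Answer: 3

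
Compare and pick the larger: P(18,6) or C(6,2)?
P(18,6)

Solution: P(18,6)=13,366,080, C(6,2)=15.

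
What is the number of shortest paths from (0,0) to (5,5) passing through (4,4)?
140

Solution: To (4,4): C(8,4)=70. From there: C(2,1)=2. Total: 140.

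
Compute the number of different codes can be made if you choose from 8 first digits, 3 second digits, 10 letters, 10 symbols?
2,400

Solution: By the multiplication principle: 8 × 3 × 10 × 10 = 2,400.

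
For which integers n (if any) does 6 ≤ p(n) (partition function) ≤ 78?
5, 6, 7, 8, 9, 10, 11, 12

Explanation: Tabulating p(n) via p(n) = p(n−1) + p(n−2) − p(n−5) − p(n−7) + …: p(4)=5; p(5)=7; p(6)=11; p(7)=15; p(8)=22; p(9)=30; p(10)=42; p(11)=56; p(12)=77; p(13)=101. So valid n = 5, 6, 7, 8, 9, 10, 11, 12.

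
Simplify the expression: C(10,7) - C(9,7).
84

Reasoning: C(10,7) - C(9,7) = C(9,6) = 84.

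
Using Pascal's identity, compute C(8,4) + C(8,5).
126

Explanation: C(8,4) + C(8,5) = C(9,5) = 126.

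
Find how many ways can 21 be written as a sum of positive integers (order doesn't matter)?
Pentagonal recurrence p(n) = p(n−1) + p(n−2) − p(n−5) − p(n−7) + …: p(21) = p(20) + p(19) − p(16) − p(14) + p(9) + p(6) = 627 + 490 − 231 − 135 + 30 + 11 = 792.
Final answer: 792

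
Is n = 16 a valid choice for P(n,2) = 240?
Yes

P(16,2) = 16·15 = 240, which equals 240.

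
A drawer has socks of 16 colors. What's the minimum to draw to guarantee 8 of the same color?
Worst case: 7 of each = 112. One more: 113.

Answer: 113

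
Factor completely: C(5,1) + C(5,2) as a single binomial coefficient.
C(6,2)
By Pascal's identity: C(5,1) + C(5,2) = C(6,2) = 15.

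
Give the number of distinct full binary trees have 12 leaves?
58,786

Working:
Using the Catalan number formula: C_n = C(2n, n) / (n+1)
C_11 = C(22, 11) / (11+1)
     = 705432 / 12
     = 58,786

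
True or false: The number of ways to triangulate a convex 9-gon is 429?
Triangulations of a convex 9-gon are counted by the Catalan number C_7: C_7 = C(14,7)/(7+1) = 3,432/8 = 429.

Answer: True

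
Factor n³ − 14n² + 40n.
n(n − 4)(n − 10)
n³ − 14n² + 40n = n(n² − 14n + 40) = n(n − 4)(n − 10).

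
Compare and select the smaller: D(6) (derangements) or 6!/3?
6!/3

Reasoning: D(6) = (6-1)·[D(5) + D(4)] = 5·[44 + 9] = 265; 6!/3 = 720/3 = 240.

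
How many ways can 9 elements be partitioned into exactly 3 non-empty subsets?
3,025

This equals S(9,3), the Stirling number of the 2nd kind.
Using the Stirling recurrence: S(n,k) = k·S(n-1,k) + S(n-1,k-1)
S(9,3) = 3·S(8,3) + S(8,2)
         = 3·966 + 127
         = 2898 + 127
         = 3,025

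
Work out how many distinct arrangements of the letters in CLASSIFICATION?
1,816,214,400

Solution: Word has 14 letters (C=2, L=1, A=2, S=2, I=3, F=1, T=1, O=1, N=1). Arrangements: 14!/Π(k!) = 1,816,214,400.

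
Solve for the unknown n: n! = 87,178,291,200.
14

Working:
n! is strictly increasing. 12! = 479,001,600, 13! = 6,227,020,800, 14! = 87,178,291,200 ✓. So n = 14.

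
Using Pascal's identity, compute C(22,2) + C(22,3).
C(22,2) + C(22,3) = C(23,3) = 1,771.

Answer: 1,771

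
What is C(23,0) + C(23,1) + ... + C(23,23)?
8,388,608

Working:
Sum of binomial coefficients = 2^23 = 8,388,608.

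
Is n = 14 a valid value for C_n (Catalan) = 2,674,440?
C_14 = C(28,14)/(14+1) = 40,116,600/15 = 2,674,440, which equals 2,674,440.

Answer: Yes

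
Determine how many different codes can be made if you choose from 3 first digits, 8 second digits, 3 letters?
72

By the multiplication principle: 3 × 8 × 3 = 72.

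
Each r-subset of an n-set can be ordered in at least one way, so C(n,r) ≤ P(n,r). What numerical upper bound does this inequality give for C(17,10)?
70,572,902,400

Working:
P(17,10) = 17·16·15·14·13·12·11·10·9·8 = 70,572,902,400, so C(17,10) ≤ 70,572,902,400. (The bound is loose by a factor of 10! = 3,628,800: C(17,10) = 70,572,902,400/3,628,800 = 19,448.)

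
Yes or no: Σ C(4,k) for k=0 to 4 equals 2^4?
Yes

Explanation: Binomial theorem: Σ C(4,k) = (1+1)^4 = 2^4 = 16; RHS 2^4 = 16.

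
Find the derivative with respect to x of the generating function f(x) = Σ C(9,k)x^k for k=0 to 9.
Term-by-term differentiation gives Σ k·C(9,k)x^{k-1} for k=1 to 9.
Final answer: Σ k·C(9,k)x^(k-1) for k=1 to 9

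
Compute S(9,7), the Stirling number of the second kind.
Using the Stirling recurrence: S(n,k) = k·S(n-1,k) + S(n-1,k-1)
S(9,7) = 7·S(8,7) + S(8,6)
         = 7·28 + 266
         = 196 + 266
         = 462

Answer: 462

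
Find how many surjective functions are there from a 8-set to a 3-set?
5,796

Working:
Onto functions = 3! × S(8,3)
First compute S(8,3) via recurrence:
Using the Stirling recurrence: S(n,k) = k·S(n-1,k) + S(n-1,k-1)
S(8,3) = 3·S(7,3) + S(7,2)
         = 3·301 + 63
         = 903 + 63
         = 966
Then: 6 × 966 = 5,796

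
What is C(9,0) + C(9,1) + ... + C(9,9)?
Sum of binomial coefficients = 2^9 = 512.

Answer: 512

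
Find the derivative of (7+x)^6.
6(7+x)^5

Working:
Using the power rule: d/dx (7+x)^6 = 6(7+x)^{5}.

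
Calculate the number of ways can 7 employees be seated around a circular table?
Circular arrangements: (7-1)! = 720.
Final answer: 720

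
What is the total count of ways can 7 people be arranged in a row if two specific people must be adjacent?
Treat pair as unit: (7-1)! arrangements × 2 internal orders = 1,440.
Final answer: 1,440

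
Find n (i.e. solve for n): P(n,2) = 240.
16

Solution: P(n,2) = n(n−1) is increasing in n; n(n−1) ≈ (n−0.5)^2 = 240 gives n ≈ 16.0. Check: P(14,2) = 182, P(15,2) = 210, P(16,2) = 240 ✓. So n = 16.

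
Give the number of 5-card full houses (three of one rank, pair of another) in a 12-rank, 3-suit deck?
Triple rank: 12. Triple suits: C(3,3)=1. Pair rank: 11. Pair suits: C(3,2)=3. Total: 396.

Answer: 396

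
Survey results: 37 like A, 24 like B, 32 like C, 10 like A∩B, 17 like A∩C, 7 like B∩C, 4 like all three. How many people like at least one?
|A∪B∪C| = 37+24+32-10-17-7+4 = 63.

Answer: 63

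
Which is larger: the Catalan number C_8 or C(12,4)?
C_8

Reasoning: C_8 = C(16,8)/(8+1) = 12,870/9 = 1,430; C(12,4) = 495.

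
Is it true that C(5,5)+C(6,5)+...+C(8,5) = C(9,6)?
True

Reasoning: Hockey stick identity gives Σ = C(9,6) = 84; RHS C(9,6) = 84.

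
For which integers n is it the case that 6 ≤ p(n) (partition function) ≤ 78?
5, 6, 7, 8, 9, 10, 11, 12
Tabulating p(n) via p(n) = p(n−1) + p(n−2) − p(n−5) − p(n−7) + …: p(4)=5; p(5)=7; p(6)=11; p(7)=15; p(8)=22; p(9)=30; p(10)=42; p(11)=56; p(12)=77; p(13)=101. So valid n = 5, 6, 7, 8, 9, 10, 11, 12.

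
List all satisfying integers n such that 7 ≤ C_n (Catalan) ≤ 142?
C_3=5; C_4=14; C_5=42; C_6=132; C_7=429. So valid n = 4, 5, 6.

Answer: 4, 5, 6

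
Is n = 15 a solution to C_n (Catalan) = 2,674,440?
C_15 = C(30,15)/(15+1) = 155,117,520/16 = 9,694,845, which does not equal 2,674,440.

Answer: No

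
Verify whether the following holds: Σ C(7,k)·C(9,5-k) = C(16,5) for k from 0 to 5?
True

Vandermonde's identity gives C(16,5) = 4,368; RHS C(16,5) = 4,368.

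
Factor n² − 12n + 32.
(n − 4)(n − 8)

Solution: Seek roots whose sum is 12 and product is 32: (4, 8). So n² − 12n + 32 = (n − 4)(n − 8).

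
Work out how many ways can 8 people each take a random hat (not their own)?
14,833

Working:
Using D(n) = (n-1)[D(n-1) + D(n-2)]:
D(8) = (8-1) × [D(7) + D(6)]
      = 7 × [1854 + 265]
      = 7 × 2119
      = 14,833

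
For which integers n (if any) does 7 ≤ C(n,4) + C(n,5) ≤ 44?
6

Explanation: C(5,4)+C(5,5)=6; C(6,4)+C(6,5)=21; C(7,4)+C(7,5)=56. So valid n = 6.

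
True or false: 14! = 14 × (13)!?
True

By definition n! = n × (n-1)!, so 14! = 14 × 13!.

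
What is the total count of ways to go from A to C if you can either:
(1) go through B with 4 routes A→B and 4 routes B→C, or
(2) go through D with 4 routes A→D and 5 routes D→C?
Route via B: 4×4=16. Route via D: 4×5=20. Total: 36.
Final answer: 36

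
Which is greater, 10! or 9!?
10!

10!=3,628,800, 9!=362,880. 10! > 9!.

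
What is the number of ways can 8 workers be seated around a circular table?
5,040

Circular arrangements: (8-1)! = 5,040.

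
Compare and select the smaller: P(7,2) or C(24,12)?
P(7,2)=42, C(24,12)=2,704,156.

Answer: P(7,2)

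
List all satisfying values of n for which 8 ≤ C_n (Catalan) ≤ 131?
4, 5

Solution: C_3=5; C_4=14; C_5=42; C_6=132. So valid n = 4, 5.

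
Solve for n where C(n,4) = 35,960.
32
C(n,4) = n(n−1)(n−2)(n−3)/4! is increasing in n, and n(n−1)(n−2)(n−3) = 4!·35,960 = 863,040 ≈ (n−1.5)^4 gives n ≈ 32.0. Check: C(30,4) = 27,405, C(31,4) = 31,465, C(32,4) = 35,960 ✓. So n = 32.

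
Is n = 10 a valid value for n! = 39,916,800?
No

Explanation: 10! = 10·9! = 10·362,880 = 3,628,800, which does not equal 39,916,800.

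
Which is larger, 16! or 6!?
16!

Working:
16!=20,922,789,888,000, 6!=720. 16! > 6!.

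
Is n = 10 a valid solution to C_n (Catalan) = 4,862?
C_10 = C(20,10)/(10+1) = 184,756/11 = 16,796, which does not equal 4,862.
Final answer: No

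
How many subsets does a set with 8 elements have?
256

Working:
Each element can be included or excluded: 2^8 = 256.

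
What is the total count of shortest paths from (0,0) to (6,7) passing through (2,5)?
315

Solution: To (2,5): C(7,2)=21. From there: C(6,4)=15. Total: 315.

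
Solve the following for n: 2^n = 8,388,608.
8,388,608 = 1,024 × 1,024 × 8 = 2^10 × 2^10 × 2^3 = 2^23, so n = 23.
Final answer: 23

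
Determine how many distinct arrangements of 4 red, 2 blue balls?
15

Working:
Multinomial: 6!/(4! × 2!) = 15.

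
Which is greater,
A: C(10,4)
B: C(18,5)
B

Working:
A=C(10,4)=210, B=C(18,5)=8,568.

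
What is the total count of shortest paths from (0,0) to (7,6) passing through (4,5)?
504

Working:
To (4,5): C(9,4)=126. From there: C(4,3)=4. Total: 504.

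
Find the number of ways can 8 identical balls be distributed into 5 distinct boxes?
495

Explanation: C(8+5-1, 5-1) = C(12, 4) = 495.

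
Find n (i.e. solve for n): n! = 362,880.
9
n! is strictly increasing. 7! = 5,040, 8! = 40,320, 9! = 362,880 ✓. So n = 9.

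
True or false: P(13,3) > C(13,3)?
True
P(13,3) = 1,716 and C(13,3) = 286; P(n,r) = r! × C(n,r) so P > C whenever r ≥ 2.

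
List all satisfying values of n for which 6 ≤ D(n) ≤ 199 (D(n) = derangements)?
Using D(n) = (n−1)[D(n−1) + D(n−2)] with D(1)=0, D(2)=1: D(3)=2; D(4)=9; D(5)=44; D(6)=265. So valid n = 4, 5.
Final answer: 4, 5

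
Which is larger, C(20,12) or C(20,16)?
C(20,12)

Explanation: C(20,12)=125,970, C(20,16)=4,845.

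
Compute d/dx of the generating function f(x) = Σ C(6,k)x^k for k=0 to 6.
Σ k·C(6,k)x^(k-1) for k=1 to 6

Working:
Term-by-term differentiation gives Σ k·C(6,k)x^{k-1} for k=1 to 6.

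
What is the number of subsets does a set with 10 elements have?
1,024

Working:
Each element can be included or excluded: 2^10 = 1,024.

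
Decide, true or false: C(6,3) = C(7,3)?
False

LHS = C(6,3) = 20; RHS = C(7,3) = 35. 20 ≠ 35, so the statement does not hold.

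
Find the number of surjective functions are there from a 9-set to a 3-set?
18,150

Reasoning: Onto functions = 3! × S(9,3)
First compute S(9,3) via recurrence:
Using the Stirling recurrence: S(n,k) = k·S(n-1,k) + S(n-1,k-1)
S(9,3) = 3·S(8,3) + S(8,2)
         = 3·966 + 127
         = 2898 + 127
         = 3,025
Then: 6 × 3025 = 18,150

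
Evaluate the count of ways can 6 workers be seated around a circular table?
120

Solution: Circular arrangements: (6-1)! = 120.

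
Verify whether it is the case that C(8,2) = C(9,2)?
LHS = C(8,2) = 28; RHS = C(9,2) = 36. 28 ≠ 36, so the statement does not hold.

Answer: False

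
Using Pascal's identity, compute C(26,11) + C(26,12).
17,383,860

Explanation: C(26,11) + C(26,12) = C(27,12) = 17,383,860.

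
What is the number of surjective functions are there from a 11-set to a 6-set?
129,230,640

Onto functions = 6! × S(11,6)
First compute S(11,6) via recurrence:
Using the Stirling recurrence: S(n,k) = k·S(n-1,k) + S(n-1,k-1)
S(11,6) = 6·S(10,6) + S(10,5)
         = 6·22827 + 42525
         = 136962 + 42525
         = 179,487
Then: 720 × 179487 = 129,230,640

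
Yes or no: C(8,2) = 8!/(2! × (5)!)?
No

The correct denominator is 2!×6!, giving C(8,2) = 28; the stated RHS is 8!/(2!×5!) = 168 ≠ 28, so the statement does not hold.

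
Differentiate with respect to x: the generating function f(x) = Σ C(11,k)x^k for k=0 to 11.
Σ k·C(11,k)x^(k-1) for k=1 to 11

Term-by-term differentiation gives Σ k·C(11,k)x^{k-1} for k=1 to 11.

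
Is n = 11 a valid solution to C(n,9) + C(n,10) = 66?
Yes
C(11,9) + C(11,10) = 55 + 11 = 66, which equals 66.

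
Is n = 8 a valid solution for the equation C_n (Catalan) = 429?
No

C_8 = C(16,8)/(8+1) = 12,870/9 = 1,430, which does not equal 429.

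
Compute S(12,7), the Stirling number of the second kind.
627,396

Using the Stirling recurrence: S(n,k) = k·S(n-1,k) + S(n-1,k-1)
S(12,7) = 7·S(11,7) + S(11,6)
         = 7·63987 + 179487
         = 447909 + 179487
         = 627,396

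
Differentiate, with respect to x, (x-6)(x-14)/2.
(2x - 20)/2

d/dx[(x-6)(x-14)] = (x-14) + (x-6) = 2x - 20. Dividing by 2 gives (2x - 20)/2.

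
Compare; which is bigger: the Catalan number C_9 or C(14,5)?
C_9
C_9 = C(18,9)/(9+1) = 48,620/10 = 4,862; C(14,5) = 2,002.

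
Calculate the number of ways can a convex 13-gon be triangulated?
58,786

Using the Catalan number formula: C_n = C(2n, n) / (n+1)
C_11 = C(22, 11) / (11+1)
     = 705432 / 12
     = 58,786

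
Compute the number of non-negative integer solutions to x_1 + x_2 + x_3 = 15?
136

Explanation: C(15+3-1, 3-1) = 136.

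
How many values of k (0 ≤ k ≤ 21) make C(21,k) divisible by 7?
18

Solution: Checking C(21,k) mod 7 for k = 0..21: divisible at k = 1, 2, 3, 4, 5, 6, 8, 9, 10, 11, 12, 13, 15, 16, 17, 18, 19, 20. That's 18 values.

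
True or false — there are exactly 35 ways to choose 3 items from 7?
True

Solution: C(7,3) = 35.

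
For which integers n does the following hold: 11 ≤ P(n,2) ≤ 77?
P(3,2)=6; P(4,2)=12; P(5,2)=20; P(6,2)=30; P(7,2)=42; P(8,2)=56; P(9,2)=72; P(10,2)=90. So valid n = 4, 5, 6, 7, 8, 9.

Answer: 4, 5, 6, 7, 8, 9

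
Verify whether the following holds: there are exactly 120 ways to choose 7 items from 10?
True

C(10,7) = 120.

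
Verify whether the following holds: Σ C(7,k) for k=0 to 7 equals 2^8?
False

Binomial theorem: Σ C(7,k) = (1+1)^7 = 2^7 = 128; RHS 2^8 = 256.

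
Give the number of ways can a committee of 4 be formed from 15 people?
1,365

C(15,4) = 15! / (4! × (15-4)!)
         = 15! / (4! × 11!)
         = 1,365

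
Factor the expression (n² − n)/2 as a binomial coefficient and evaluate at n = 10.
C(n,2); C(10,2) = 45

Working:
(n² − n)/2 = n(n−1)/2 = C(n,2). At n = 10: C(10,2) = 45.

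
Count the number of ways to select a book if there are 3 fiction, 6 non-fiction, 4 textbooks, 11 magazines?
By the addition principle: 3 + 6 + 4 + 11 = 24.

Answer: 24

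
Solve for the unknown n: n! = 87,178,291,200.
14

n! is strictly increasing. 12! = 479,001,600, 13! = 6,227,020,800, 14! = 87,178,291,200 ✓. So n = 14.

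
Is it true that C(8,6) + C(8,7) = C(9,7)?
True

Solution: Pascal's identity: LHS = 28 + 8 = 36; RHS = C(9,7) = 36. Both sides agree, so the statement holds.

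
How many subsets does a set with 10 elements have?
1,024
Each element can be included or excluded: 2^10 = 1,024.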